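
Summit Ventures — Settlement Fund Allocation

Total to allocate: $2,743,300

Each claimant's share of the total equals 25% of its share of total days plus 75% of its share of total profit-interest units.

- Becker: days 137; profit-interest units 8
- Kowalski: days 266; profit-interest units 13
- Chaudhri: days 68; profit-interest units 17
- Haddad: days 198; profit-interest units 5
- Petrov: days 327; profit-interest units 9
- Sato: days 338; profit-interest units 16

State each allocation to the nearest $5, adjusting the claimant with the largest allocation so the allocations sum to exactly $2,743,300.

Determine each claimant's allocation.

Days total 1,334; profit-interest units total 68.
Composite weights (25% days + 75% profit-interest units): Becker 0.1139; Kowalski 0.1932; Chaudhri 0.2002; Haddad 0.0923; Petrov 0.1605; Sato 0.2398.
Unrounded shares: Becker 312,489.18; Kowalski 530,094.52; Chaudhri 549,328.35; Haddad 253,079.04; Petrov 440,427.39; Sato 657,881.52.
Rounded to nearest $5: Becker $312,490; Kowalski $530,095; Chaudhri $549,330; Haddad $253,080; Petrov $440,425; Sato $657,880. Sum = $2,743,300.
Rounded total matches; no reconciliation needed.

Becker: $312,490; Kowalski: $530,095; Chaudhri: $549,330; Haddad: $253,080; Petrov: $440,425; Sato: $657,880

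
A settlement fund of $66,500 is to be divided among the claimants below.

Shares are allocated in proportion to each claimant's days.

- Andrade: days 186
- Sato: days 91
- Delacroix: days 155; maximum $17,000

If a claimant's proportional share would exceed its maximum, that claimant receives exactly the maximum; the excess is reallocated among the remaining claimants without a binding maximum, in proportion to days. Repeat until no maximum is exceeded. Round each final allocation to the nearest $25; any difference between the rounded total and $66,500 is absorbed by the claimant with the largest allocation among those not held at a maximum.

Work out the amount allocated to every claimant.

Andrade: $33,250 | Sato: $16,250 | Delacroix: $17,000

Total days = 432.
Pro-rata shares before constraints: Andrade 28,631.94; Sato 14,008.10; Delacroix 23,859.95.
Held at cap: Delacroix ($17,000); residual $49,500 reallocated over remaining days 277.
Redistributed shares: Andrade 33,238.27 → $33,250; Sato 16,261.73 → $16,250.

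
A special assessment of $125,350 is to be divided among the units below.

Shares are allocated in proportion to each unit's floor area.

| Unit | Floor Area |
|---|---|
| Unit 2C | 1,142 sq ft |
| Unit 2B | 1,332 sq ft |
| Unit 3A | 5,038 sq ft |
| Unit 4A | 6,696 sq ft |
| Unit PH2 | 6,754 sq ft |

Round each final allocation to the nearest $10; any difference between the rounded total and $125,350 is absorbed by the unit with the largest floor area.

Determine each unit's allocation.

Combined floor area = 20,962.
Pro-rata amounts: Unit 2C 1,142/20,962 × $125,350 = 6,829.01; Unit 2B 1,332/20,962 × $125,350 = 7,965.18; Unit 3A 5,038/20,962 × $125,350 = 30,126.58; Unit 4A 6,696/20,962 × $125,350 = 40,041.20; Unit PH2 6,754/20,962 × $125,350 = 40,388.03.
At nearest $10: Unit 2C $6,830; Unit 2B $7,970; Unit 3A $30,130; Unit 4A $40,040; Unit PH2 $40,390. Sum = $125,360.
Difference $125,350 − $125,360 = −$10 applied to largest floor area (Unit PH2): Unit PH2 becomes $40,380.

Unit 2C: $6,830; Unit 2B: $7,970; Unit 3A: $30,130; Unit 4A: $40,040; Unit PH2: $40,380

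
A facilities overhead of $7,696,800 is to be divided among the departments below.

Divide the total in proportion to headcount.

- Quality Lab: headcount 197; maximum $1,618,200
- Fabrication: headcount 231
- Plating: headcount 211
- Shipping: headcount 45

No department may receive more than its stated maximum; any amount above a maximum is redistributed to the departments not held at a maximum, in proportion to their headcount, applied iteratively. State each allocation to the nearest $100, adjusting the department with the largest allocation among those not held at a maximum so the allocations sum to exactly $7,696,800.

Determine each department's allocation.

Quality Lab: $1,618,200 · Fabrication: $2,883,300 · Plating: $2,633,600 · Shipping: $561,700

Sum of headcount: 684.
Unconstrained shares: Quality Lab 2,216,768.42; Fabrication 2,599,357.89; Plating 2,374,305.26; Shipping 506,368.42.
Held at cap: Quality Lab ($1,618,200); residual $6,078,600 reallocated over remaining headcount 487.
Remaining shares: Fabrication 2,883,278.44 → $2,883,300; Plating 2,633,643.94 → $2,633,600; Shipping 561,677.62 → $561,700.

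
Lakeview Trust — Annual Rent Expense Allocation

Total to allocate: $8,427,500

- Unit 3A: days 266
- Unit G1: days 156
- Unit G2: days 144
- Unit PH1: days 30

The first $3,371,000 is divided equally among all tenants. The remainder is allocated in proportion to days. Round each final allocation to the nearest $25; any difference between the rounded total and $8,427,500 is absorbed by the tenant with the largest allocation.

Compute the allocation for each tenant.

Unit 3A: $3,099,500 · Unit G1: $2,166,275 · Unit G2: $2,064,450 · Unit PH1: $1,097,275

Equal tier: $3,371,000 ÷ 4 = $842,750 apiece.
Remainder $5,056,500 by days (total 596): Unit 3A 2,256,760.07 → $2,256,750; Unit G1 1,323,513.42 → $1,323,525; Unit G2 1,221,704.70 → $1,221,700; Unit PH1 254,521.81 → $254,525.
Totals: Unit 3A $842,750 + $2,256,750 = $3,099,500; Unit G1 $842,750 + $1,323,525 = $2,166,275; Unit G2 $842,750 + $1,221,700 = $2,064,450; Unit PH1 $842,750 + $254,525 = $1,097,275.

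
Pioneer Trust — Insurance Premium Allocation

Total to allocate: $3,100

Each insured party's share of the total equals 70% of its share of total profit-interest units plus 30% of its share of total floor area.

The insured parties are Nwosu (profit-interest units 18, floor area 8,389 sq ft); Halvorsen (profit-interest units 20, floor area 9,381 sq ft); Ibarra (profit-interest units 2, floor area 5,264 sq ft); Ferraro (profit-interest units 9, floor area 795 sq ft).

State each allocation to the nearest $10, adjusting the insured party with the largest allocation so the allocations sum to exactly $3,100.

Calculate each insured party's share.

Nwosu: $1,120; Halvorsen: $1,260; Ibarra: $290; Ferraro: $430

Profit-interest units total 49; floor area total 23,829.
Composite weights (70% profit-interest units + 30% floor area): Nwosu 0.3628; Halvorsen 0.4038; Ibarra 0.0948; Ferraro 0.1386.
Unrounded shares: Nwosu 1,124.55; Halvorsen 1,251.84; Ibarra 294.02; Ferraro 429.60.
At nearest $10: Nwosu $1,120; Halvorsen $1,250; Ibarra $290; Ferraro $430. Sum = $3,090.
Difference $3,100 − $3,090 = +$10 applied to largest allocation (Halvorsen): Halvorsen becomes $1,260.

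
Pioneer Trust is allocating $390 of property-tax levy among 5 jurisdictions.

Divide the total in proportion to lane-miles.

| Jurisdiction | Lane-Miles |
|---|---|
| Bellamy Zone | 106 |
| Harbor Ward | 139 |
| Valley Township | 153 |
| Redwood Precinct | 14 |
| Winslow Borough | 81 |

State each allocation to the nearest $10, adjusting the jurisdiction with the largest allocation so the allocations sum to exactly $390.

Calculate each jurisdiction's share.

Total lane-miles = 493.
Unrounded shares: Bellamy Zone 106/493 × $390 = 83.85; Harbor Ward 139/493 × $390 = 109.96; Valley Township 153/493 × $390 = 121.03; Redwood Precinct 14/493 × $390 = 11.08; Winslow Borough 81/493 × $390 = 64.08.
At nearest $10: Bellamy Zone $80; Harbor Ward $110; Valley Township $120; Redwood Precinct $10; Winslow Borough $60. Sum = $380.
Difference $390 − $380 = +$10 applied to largest allocation (Valley Township): Valley Township becomes $130.

Bellamy Zone: $80 | Harbor Ward: $110 | Valley Township: $130 | Redwood Precinct: $10 | Winslow Borough: $60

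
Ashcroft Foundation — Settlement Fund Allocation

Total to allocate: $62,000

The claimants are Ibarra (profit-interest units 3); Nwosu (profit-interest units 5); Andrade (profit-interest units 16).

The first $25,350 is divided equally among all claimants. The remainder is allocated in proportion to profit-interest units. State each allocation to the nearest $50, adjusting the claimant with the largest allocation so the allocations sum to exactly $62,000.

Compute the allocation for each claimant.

Ibarra: $13,050 · Nwosu: $16,100 · Andrade: $32,850

First tranche $25,350 split equally: $8,450 each.
Remainder $36,650 by profit-interest units (total 24): Ibarra 4,581.25 → $4,600; Nwosu 7,635.42 → $7,650; Andrade 24,433.33 → $24,450.
Rounding difference −$50 on remainder applied to Andrade.
Totals: Ibarra $8,450 + $4,600 = $13,050; Nwosu $8,450 + $7,650 = $16,100; Andrade $8,450 + $24,400 = $32,850.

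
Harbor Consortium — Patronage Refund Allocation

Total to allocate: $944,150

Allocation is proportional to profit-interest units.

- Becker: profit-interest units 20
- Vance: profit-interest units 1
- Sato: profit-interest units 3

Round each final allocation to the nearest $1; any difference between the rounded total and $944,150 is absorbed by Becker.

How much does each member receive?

Combined profit-interest units = 24.
Unrounded shares: Becker 20/24 × $944,150 = 786,791.67; Vance 1/24 × $944,150 = 39,339.58; Sato 3/24 × $944,150 = 118,018.75.
Rounded to nearest $1: Becker $786,792; Vance $39,340; Sato $118,019. Sum = $944,151.
Difference $944,150 − $944,151 = −$1 applied to Becker: Becker becomes $786,791.

Becker: $786,791 | Vance: $39,340 | Sato: $118,019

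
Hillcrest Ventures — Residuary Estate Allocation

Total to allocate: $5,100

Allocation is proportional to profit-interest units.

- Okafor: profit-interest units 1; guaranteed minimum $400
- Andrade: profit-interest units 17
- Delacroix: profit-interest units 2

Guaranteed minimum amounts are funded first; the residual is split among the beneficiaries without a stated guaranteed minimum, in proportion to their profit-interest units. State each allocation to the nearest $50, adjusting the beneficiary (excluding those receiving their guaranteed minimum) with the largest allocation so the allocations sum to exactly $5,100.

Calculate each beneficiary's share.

Okafor: $400 · Andrade: $4,200 · Delacroix: $500

Minimums first: Okafor $400. Balance $4,700.
Balance split over remaining profit-interest units 19: Andrade 4,205.26 → $4,200; Delacroix 494.74 → $500.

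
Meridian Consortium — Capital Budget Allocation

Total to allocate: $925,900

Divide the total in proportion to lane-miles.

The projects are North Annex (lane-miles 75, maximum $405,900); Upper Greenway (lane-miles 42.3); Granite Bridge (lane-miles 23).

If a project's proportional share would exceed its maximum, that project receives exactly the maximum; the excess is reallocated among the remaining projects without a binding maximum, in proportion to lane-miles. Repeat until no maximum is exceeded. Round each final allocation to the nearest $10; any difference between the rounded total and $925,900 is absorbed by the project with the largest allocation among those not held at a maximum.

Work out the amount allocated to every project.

Total lane-miles = 140.3.
Unconstrained shares: North Annex 494,957.23; Upper Greenway 279,155.88; Granite Bridge 151,786.89.
Held at cap: North Annex ($405,900); balance $520,000 reallocated over remaining lane-miles 65.3.
Shares after redistribution: Upper Greenway 336,845.33 → $336,850; Granite Bridge 183,154.67 → $183,150.

North Annex: $405,900 | Upper Greenway: $336,850 | Granite Bridge: $183,150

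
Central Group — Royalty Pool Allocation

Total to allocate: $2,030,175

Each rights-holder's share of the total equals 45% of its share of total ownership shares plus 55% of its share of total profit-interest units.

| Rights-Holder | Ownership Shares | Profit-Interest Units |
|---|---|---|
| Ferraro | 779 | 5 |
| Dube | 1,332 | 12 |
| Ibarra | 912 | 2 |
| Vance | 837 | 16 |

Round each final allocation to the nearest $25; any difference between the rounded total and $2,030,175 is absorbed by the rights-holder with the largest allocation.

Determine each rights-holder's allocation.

Ferraro: $343,875 · Dube: $698,100 · Ibarra: $279,650 · Vance: $708,550

Totals — ownership shares 3,860, profit-interest units 35.
Composite weights (45% ownership shares + 55% profit-interest units): Ferraro 0.1694; Dube 0.3439; Ibarra 0.1377; Vance 0.3490.
Raw shares: Ferraro 343,886.25; Dube 698,088.67; Ibarra 279,656.23; Vance 708,543.85.
At nearest $25: Ferraro $343,875; Dube $698,100; Ibarra $279,650; Vance $708,550. Sum = $2,030,175.
No rounding difference to absorb.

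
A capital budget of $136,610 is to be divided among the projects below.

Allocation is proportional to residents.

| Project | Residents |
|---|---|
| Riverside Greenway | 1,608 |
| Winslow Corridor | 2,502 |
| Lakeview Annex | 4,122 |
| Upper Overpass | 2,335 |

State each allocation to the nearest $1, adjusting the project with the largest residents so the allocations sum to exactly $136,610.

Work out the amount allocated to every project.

Residents total: 1,608 + 2,502 + 4,122 + 2,335 = 10,567.
Proportional shares: Riverside Greenway 20,788.20; Winslow Corridor 32,345.81; Lakeview Annex 53,289.15; Upper Overpass 30,186.84.
Rounded to nearest $1: Riverside Greenway $20,788; Winslow Corridor $32,346; Lakeview Annex $53,289; Upper Overpass $30,187. Sum = $136,610.
Sum already equals the total — no adjustment.

Riverside Greenway: $20,788; Winslow Corridor: $32,346; Lakeview Annex: $53,289; Upper Overpass: $30,187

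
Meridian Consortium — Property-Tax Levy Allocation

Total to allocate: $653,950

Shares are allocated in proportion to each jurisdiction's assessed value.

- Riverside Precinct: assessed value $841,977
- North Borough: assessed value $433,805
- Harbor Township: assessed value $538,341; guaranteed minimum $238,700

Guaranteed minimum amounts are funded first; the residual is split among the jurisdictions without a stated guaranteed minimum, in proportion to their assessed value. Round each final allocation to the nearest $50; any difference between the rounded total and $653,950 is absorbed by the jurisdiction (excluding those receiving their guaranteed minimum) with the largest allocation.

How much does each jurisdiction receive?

Fund the minimums — Harbor Township $238,700. Balance $415,250.
Balance split over remaining assessed value 1,275,782: Riverside Precinct 274,052.27 → $274,050; North Borough 141,197.73 → $141,200.

Riverside Precinct: $274,050 · North Borough: $141,200 · Harbor Township: $238,700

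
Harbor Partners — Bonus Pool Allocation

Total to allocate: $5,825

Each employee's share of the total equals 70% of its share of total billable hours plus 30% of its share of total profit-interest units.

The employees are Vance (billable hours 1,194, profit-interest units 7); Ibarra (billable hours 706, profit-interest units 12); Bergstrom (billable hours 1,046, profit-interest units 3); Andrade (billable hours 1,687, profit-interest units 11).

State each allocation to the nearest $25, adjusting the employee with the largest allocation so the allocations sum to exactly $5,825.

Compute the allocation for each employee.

Vance: $1,425; Ibarra: $1,250; Bergstrom: $1,075; Andrade: $2,075

Billable hours total 4,633; profit-interest units total 33.
Blended shares (70% billable hours + 30% profit-interest units): Vance 0.2440; Ibarra 0.2158; Bergstrom 0.1853; Andrade 0.3549.
Pro-rata amounts: Vance 1,421.52; Ibarra 1,256.80; Bergstrom 1,079.45; Andrade 2,067.23.
Rounded to nearest $25: Vance $1,425; Ibarra $1,250; Bergstrom $1,075; Andrade $2,075. Sum = $5,825.
No rounding difference to absorb.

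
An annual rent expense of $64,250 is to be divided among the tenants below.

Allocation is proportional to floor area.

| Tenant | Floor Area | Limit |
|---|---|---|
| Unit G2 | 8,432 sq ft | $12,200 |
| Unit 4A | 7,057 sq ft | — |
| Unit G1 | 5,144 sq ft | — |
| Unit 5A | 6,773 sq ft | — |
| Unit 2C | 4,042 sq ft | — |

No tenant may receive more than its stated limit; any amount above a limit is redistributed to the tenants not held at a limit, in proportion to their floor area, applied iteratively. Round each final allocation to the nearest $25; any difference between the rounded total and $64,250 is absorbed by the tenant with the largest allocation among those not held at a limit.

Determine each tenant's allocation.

Floor area total: 31,448.
Unconstrained shares: Unit G2 17,227.04; Unit 4A 14,417.84; Unit G1 10,509.48; Unit 5A 13,837.61; Unit 2C 8,258.03.
Capped: Unit G2 ($12,200); remaining pool $52,050 reallocated over remaining floor area 23,016.
Redistributed shares: Unit 4A 15,959.20 → $15,950; Unit G1 11,633.00 → $11,625; Unit 5A 15,316.94 → $15,325; Unit 2C 9,140.86 → $9,150.

Unit G2: $12,200 | Unit 4A: $15,950 | Unit G1: $11,625 | Unit 5A: $15,325 | Unit 2C: $9,150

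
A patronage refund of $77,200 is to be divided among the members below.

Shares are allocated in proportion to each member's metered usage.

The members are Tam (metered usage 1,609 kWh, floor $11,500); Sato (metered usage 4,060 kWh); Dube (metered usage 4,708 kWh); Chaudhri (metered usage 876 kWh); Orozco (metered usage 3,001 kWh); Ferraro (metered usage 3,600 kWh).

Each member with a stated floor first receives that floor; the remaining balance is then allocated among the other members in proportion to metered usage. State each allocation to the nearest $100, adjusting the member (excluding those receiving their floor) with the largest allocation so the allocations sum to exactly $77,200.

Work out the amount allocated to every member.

Guaranteed amounts: Tam $11,500. Residual $65,700.
Residual split over remaining metered usage 16,245: Sato 16,419.94 → $16,400; Dube 19,040.66 → $19,000; Chaudhri 3,542.83 → $3,500; Orozco 12,137.01 → $12,100; Ferraro 14,559.56 → $14,600.
Rounding difference +$100 applied to Dube → $19,100.

Tam: $11,500 · Sato: $16,400 · Dube: $19,100 · Chaudhri: $3,500 · Orozco: $12,100 · Ferraro: $14,600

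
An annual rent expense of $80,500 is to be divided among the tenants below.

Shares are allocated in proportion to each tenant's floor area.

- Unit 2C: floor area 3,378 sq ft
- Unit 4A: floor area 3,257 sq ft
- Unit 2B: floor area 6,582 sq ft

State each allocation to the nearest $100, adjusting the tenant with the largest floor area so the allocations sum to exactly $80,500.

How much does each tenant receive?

Unit 2C: $20,600 · Unit 4A: $19,800 · Unit 2B: $40,100

Floor area total: 3,378 + 3,257 + 6,582 = 13,217.
Unrounded shares: Unit 2C 20,574.18; Unit 4A 19,837.22; Unit 2B 40,088.60.
Rounded to nearest $100: Unit 2C $20,600; Unit 4A $19,800; Unit 2B $40,100. Sum = $80,500.
Sum already equals the total — no adjustment.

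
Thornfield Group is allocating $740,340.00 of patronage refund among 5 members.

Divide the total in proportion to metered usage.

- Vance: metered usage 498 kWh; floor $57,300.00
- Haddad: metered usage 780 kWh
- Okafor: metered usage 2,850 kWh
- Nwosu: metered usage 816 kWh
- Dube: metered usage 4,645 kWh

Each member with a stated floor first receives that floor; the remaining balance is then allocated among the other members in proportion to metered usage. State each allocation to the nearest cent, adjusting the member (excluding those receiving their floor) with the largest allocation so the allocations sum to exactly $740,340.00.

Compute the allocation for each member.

Minimums first: Vance $57,300.00. Remaining pool $683,040.00.
Remaining pool split over remaining metered usage 9,091: Haddad 58,604.2460 → $58,604.25; Okafor 214,130.8987 → $214,130.90; Nwosu 61,309.0573 → $61,309.06; Dube 348,995.7980 → $348,995.80.
Rounding difference −$0.01 applied to Dube → $348,995.79.

Vance: $57,300.00; Haddad: $58,604.25; Okafor: $214,130.90; Nwosu: $61,309.06; Dube: $348,995.79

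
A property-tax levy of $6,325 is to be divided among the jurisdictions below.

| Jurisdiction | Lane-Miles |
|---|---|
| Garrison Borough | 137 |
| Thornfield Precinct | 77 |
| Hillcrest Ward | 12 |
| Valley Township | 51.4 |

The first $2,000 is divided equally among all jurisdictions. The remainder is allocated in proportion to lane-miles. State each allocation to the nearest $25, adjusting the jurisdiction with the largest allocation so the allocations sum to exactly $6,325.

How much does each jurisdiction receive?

Garrison Borough: $2,650 · Thornfield Precinct: $1,700 · Hillcrest Ward: $675 · Valley Township: $1,300

$2,000 shared equally gives $500 per jurisdiction.
Remainder $4,325 by lane-miles (total 277.4): Garrison Borough 2,135.99 → $2,125; Thornfield Precinct 1,200.52 → $1,200; Hillcrest Ward 187.09 → $175; Valley Township 801.39 → $800.
Rounding difference +$25 on remainder applied to Garrison Borough.
Totals: Garrison Borough $500 + $2,150 = $2,650; Thornfield Precinct $500 + $1,200 = $1,700; Hillcrest Ward $500 + $175 = $675; Valley Township $500 + $800 = $1,300.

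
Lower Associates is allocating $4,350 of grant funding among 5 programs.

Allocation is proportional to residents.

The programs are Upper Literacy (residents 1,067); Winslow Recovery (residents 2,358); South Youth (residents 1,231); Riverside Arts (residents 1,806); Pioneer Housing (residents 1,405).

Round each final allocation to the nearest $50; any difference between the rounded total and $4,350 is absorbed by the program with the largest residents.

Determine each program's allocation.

Residents total: 7,867.
Pro-rata amounts: Upper Literacy 1,067/7,867 × $4,350 = 589.99; Winslow Recovery 2,358/7,867 × $4,350 = 1,303.84; South Youth 1,231/7,867 × $4,350 = 680.67; Riverside Arts 1,806/7,867 × $4,350 = 998.61; Pioneer Housing 1,405/7,867 × $4,350 = 776.88.
At nearest $50: Upper Literacy $600; Winslow Recovery $1,300; South Youth $700; Riverside Arts $1,000; Pioneer Housing $800. Sum = $4,400.
Difference $4,350 − $4,400 = −$50 applied to largest residents (Winslow Recovery): Winslow Recovery becomes $1,250.

Upper Literacy: $600 · Winslow Recovery: $1,250 · South Youth: $700 · Riverside Arts: $1,000 · Pioneer Housing: $800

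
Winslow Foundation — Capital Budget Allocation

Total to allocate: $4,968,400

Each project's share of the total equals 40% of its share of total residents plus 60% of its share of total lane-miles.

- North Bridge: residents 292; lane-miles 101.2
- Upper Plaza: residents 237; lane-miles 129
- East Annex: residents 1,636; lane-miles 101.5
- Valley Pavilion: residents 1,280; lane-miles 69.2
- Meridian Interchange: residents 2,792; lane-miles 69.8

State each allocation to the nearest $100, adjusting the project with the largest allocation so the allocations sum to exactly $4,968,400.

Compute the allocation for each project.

Residents total 6,237; lane-miles total 470.7.
Combined weights (40% residents + 60% lane-miles): North Bridge 0.1477; Upper Plaza 0.1796; East Annex 0.2343; Valley Pavilion 0.1703; Meridian Interchange 0.2680.
Unrounded shares: North Bridge 733,963.42; Upper Plaza 892,501.32; East Annex 1,164,116.04; Valley Pavilion 846,117.52; Meridian Interchange 1,331,701.69.
Rounded to nearest $100: North Bridge $734,000; Upper Plaza $892,500; East Annex $1,164,100; Valley Pavilion $846,100; Meridian Interchange $1,331,700. Sum = $4,968,400.
No rounding difference to absorb.

North Bridge: $734,000; Upper Plaza: $892,500; East Annex: $1,164,100; Valley Pavilion: $846,100; Meridian Interchange: $1,331,700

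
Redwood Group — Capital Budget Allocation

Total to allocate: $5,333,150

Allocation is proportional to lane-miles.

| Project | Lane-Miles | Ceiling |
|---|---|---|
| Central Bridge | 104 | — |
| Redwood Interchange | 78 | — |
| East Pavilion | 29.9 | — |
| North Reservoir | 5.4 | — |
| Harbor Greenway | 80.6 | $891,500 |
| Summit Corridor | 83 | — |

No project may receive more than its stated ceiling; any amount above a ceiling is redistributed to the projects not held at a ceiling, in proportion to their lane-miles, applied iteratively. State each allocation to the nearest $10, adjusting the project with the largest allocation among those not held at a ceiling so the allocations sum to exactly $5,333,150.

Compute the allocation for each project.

Combined lane-miles = 380.9.
Unconstrained shares: Central Bridge 1,456,150.17; Redwood Interchange 1,092,112.63; East Pavilion 418,643.17; North Reservoir 75,607.80; Harbor Greenway 1,128,516.38; Summit Corridor 1,162,119.85.
Held at cap: Harbor Greenway ($891,500); balance $4,441,650 reallocated over remaining lane-miles 300.3.
Redistributed shares: Central Bridge 1,538,233.77 → $1,538,230; Redwood Interchange 1,153,675.32 → $1,153,680; East Pavilion 442,242.21 → $442,240; North Reservoir 79,869.83 → $79,870; Summit Corridor 1,227,628.87 → $1,227,630.

Central Bridge: $1,538,230; Redwood Interchange: $1,153,680; East Pavilion: $442,240; North Reservoir: $79,870; Harbor Greenway: $891,500; Summit Corridor: $1,227,630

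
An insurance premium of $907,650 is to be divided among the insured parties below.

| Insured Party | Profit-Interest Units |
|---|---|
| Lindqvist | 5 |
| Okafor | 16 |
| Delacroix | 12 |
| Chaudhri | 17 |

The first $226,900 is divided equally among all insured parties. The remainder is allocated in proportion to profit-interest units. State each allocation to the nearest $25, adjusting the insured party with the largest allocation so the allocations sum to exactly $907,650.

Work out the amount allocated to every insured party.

Lindqvist: $124,800 · Okafor: $274,575 · Delacroix: $220,100 · Chaudhri: $288,175

First tranche $226,900 split equally: $56,725 each.
Remainder $680,750 by profit-interest units (total 50): Lindqvist 68,075.00 → $68,075; Okafor 217,840.00 → $217,850; Delacroix 163,380.00 → $163,375; Chaudhri 231,455.00 → $231,450.
Totals: Lindqvist $56,725 + $68,075 = $124,800; Okafor $56,725 + $217,850 = $274,575; Delacroix $56,725 + $163,375 = $220,100; Chaudhri $56,725 + $231,450 = $288,175.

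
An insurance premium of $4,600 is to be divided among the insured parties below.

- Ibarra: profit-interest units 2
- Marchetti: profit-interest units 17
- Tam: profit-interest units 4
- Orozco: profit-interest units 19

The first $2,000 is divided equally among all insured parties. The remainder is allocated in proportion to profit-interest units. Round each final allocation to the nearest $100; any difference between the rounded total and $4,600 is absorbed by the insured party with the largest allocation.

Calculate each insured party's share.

Equal tier: $2,000 ÷ 4 = $500 apiece.
Remainder $2,600 by profit-interest units (total 42): Ibarra 123.81 → $100; Marchetti 1,052.38 → $1,100; Tam 247.62 → $200; Orozco 1,176.19 → $1,200.
Totals: Ibarra $500 + $100 = $600; Marchetti $500 + $1,100 = $1,600; Tam $500 + $200 = $700; Orozco $500 + $1,200 = $1,700.

Ibarra: $600 · Marchetti: $1,600 · Tam: $700 · Orozco: $1,700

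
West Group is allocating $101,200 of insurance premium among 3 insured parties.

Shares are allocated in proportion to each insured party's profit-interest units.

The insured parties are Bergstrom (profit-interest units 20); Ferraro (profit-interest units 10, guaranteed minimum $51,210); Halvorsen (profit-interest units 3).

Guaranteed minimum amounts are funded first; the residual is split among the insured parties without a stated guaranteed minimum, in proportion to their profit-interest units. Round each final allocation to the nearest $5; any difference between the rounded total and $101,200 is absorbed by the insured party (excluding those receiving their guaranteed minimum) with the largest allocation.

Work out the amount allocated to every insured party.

Fund the minimums — Ferraro $51,210. Residual $49,990.
Residual split over remaining profit-interest units 23: Bergstrom 43,469.57 → $43,470; Halvorsen 6,520.43 → $6,520.

Bergstrom: $43,470 | Ferraro: $51,210 | Halvorsen: $6,520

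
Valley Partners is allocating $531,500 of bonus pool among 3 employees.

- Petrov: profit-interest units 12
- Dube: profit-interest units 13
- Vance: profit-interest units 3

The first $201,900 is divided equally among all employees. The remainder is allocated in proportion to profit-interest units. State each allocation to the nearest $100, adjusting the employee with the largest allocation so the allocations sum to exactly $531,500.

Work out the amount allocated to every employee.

First tranche $201,900 split equally: $67,300 each.
Remainder $329,600 by profit-interest units (total 28): Petrov 141,257.14 → $141,300; Dube 153,028.57 → $153,000; Vance 35,314.29 → $35,300.
Totals: Petrov $67,300 + $141,300 = $208,600; Dube $67,300 + $153,000 = $220,300; Vance $67,300 + $35,300 = $102,600.

Petrov: $208,600; Dube: $220,300; Vance: $102,600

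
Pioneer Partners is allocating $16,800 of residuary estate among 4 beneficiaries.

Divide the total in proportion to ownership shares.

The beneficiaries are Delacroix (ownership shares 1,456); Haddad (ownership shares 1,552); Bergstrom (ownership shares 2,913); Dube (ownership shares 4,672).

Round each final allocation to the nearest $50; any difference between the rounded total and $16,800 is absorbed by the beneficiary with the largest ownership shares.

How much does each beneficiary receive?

Delacroix: $2,300 · Haddad: $2,450 · Bergstrom: $4,600 · Dube: $7,450

Total ownership shares = 10,593.
Unrounded shares: Delacroix 1,456/10,593 × $16,800 = 2,309.15; Haddad 1,552/10,593 × $16,800 = 2,461.40; Bergstrom 2,913/10,593 × $16,800 = 4,619.88; Dube 4,672/10,593 × $16,800 = 7,409.57.
After rounding ($50): Delacroix $2,300; Haddad $2,450; Bergstrom $4,600; Dube $7,400. Sum = $16,750.
Difference $16,800 − $16,750 = +$50 applied to largest ownership shares (Dube): Dube becomes $7,450.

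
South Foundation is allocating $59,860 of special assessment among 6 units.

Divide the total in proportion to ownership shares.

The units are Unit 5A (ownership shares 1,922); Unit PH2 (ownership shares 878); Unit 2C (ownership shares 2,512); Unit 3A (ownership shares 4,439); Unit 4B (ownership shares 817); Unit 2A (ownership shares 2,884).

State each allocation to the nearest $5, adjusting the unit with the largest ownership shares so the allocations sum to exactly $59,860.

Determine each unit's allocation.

Unit 5A: $8,555; Unit PH2: $3,905; Unit 2C: $11,180; Unit 3A: $19,750; Unit 4B: $3,635; Unit 2A: $12,835

Ownership shares total: 1,922 + 878 + 2,512 + 4,439 + 817 + 2,884 = 13,452.
Pro-rata amounts: Unit 5A 8,552.70; Unit PH2 3,907.01; Unit 2C 11,178.14; Unit 3A 19,753.09; Unit 4B 3,635.56; Unit 2A 12,833.50.
After rounding ($5): Unit 5A $8,555; Unit PH2 $3,905; Unit 2C $11,180; Unit 3A $19,755; Unit 4B $3,635; Unit 2A $12,835. Sum = $59,865.
Difference $59,860 − $59,865 = −$5 applied to largest ownership shares (Unit 3A): Unit 3A becomes $19,750.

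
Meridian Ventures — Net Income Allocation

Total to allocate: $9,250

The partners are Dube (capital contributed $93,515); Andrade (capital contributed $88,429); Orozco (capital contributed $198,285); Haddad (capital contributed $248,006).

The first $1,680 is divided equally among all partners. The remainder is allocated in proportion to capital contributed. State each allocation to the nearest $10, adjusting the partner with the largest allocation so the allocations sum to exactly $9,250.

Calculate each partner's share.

First tranche $1,680 split equally: $420 each.
Remainder $7,570 by capital contributed (total 628,235): Dube 1,126.82 → $1,130; Andrade 1,065.54 → $1,070; Orozco 2,389.26 → $2,390; Haddad 2,988.38 → $2,990.
Rounding difference −$10 on remainder applied to Haddad.
Totals: Dube $420 + $1,130 = $1,550; Andrade $420 + $1,070 = $1,490; Orozco $420 + $2,390 = $2,810; Haddad $420 + $2,980 = $3,400.

Dube: $1,550; Andrade: $1,490; Orozco: $2,810; Haddad: $3,400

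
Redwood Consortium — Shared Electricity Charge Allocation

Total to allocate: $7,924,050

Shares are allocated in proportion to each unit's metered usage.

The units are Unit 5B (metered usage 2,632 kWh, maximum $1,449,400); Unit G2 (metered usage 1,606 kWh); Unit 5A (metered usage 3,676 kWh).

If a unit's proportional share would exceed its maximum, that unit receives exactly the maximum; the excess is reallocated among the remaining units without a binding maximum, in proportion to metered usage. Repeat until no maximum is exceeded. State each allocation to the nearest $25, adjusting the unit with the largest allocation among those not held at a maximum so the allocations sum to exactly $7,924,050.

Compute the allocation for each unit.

Metered usage total: 7,914.
Pro-rata shares before constraints: Unit 5B 2,635,342.38; Unit G2 1,608,039.46; Unit 5A 3,680,668.16.
Capped: Unit 5B ($1,449,400); remaining pool $6,474,650 reallocated over remaining metered usage 5,282.
Redistributed shares: Unit G2 1,968,627.02 → $1,968,625; Unit 5A 4,506,022.98 → $4,506,025.

Unit 5B: $1,449,400 | Unit G2: $1,968,625 | Unit 5A: $4,506,025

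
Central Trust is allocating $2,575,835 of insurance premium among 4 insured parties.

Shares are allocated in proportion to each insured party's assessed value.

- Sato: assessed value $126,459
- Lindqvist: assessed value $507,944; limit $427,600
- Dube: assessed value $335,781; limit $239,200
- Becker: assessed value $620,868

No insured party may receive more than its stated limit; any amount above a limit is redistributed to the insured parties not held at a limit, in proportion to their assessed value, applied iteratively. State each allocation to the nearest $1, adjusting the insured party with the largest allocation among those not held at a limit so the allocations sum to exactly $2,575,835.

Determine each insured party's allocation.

Combined assessed value = 1,591,052.
Pro-rata shares before constraints: Sato 204,730.91; Lindqvist 822,336.37; Dube 543,612.94; Becker 1,005,154.78.
Capped: Lindqvist ($427,600), Dube ($239,200); remaining pool $1,909,035 reallocated over remaining assessed value 747,327.
Redistributed shares: Sato 323,037.52 → $323,038; Becker 1,585,997.48 → $1,585,997.

Sato: $323,038 · Lindqvist: $427,600 · Dube: $239,200 · Becker: $1,585,997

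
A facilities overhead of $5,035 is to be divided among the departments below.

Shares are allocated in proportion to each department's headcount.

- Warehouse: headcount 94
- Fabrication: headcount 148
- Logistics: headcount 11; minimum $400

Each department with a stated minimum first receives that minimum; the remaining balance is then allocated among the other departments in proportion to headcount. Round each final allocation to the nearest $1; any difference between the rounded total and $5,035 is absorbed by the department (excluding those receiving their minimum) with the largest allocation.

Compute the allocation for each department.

Warehouse: $1,800 | Fabrication: $2,835 | Logistics: $400

Guaranteed amounts: Logistics $400. Residual $4,635.
Residual split over remaining headcount 242: Warehouse 1,800.37 → $1,800; Fabrication 2,834.63 → $2,835.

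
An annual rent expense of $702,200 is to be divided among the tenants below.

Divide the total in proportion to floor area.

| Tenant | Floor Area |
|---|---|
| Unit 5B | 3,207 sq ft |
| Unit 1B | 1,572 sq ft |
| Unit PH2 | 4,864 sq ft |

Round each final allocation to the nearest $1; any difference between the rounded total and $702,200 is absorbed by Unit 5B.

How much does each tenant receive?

Unit 5B: $233,532 · Unit 1B: $114,473 · Unit PH2: $354,195

Floor area total: 9,643.
Proportional shares: Unit 5B 3,207/9,643 × $702,200 = 233,532.66; Unit 1B 1,572/9,643 × $702,200 = 114,472.51; Unit PH2 4,864/9,643 × $702,200 = 354,194.84.
Rounded to nearest $1: Unit 5B $233,533; Unit 1B $114,473; Unit PH2 $354,195. Sum = $702,201.
Difference $702,200 − $702,201 = −$1 applied to Unit 5B: Unit 5B becomes $233,532.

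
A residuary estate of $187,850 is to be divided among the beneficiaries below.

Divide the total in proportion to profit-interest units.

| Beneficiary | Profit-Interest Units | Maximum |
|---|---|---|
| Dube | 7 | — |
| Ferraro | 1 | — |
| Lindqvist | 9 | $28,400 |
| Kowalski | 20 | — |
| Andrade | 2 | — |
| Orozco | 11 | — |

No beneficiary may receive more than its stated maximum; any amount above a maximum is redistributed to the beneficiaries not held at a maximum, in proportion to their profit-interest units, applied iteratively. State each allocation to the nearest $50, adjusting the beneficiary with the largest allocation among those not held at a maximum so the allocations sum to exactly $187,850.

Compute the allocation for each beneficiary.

Sum of profit-interest units: 50.
Unconstrained shares: Dube 26,299.00; Ferraro 3,757.00; Lindqvist 33,813.00; Kowalski 75,140.00; Andrade 7,514.00; Orozco 41,327.00.
Cap binds for Lindqvist ($28,400); residual $159,450 reallocated over remaining profit-interest units 41.
Redistributed shares: Dube 27,223.17 → $27,200; Ferraro 3,889.02 → $3,900; Kowalski 77,780.49 → $77,800; Andrade 7,778.05 → $7,800; Orozco 42,779.27 → $42,800.
Rounding difference −$50 applied to Kowalski → $77,750.

Dube: $27,200 | Ferraro: $3,900 | Lindqvist: $28,400 | Kowalski: $77,750 | Andrade: $7,800 | Orozco: $42,800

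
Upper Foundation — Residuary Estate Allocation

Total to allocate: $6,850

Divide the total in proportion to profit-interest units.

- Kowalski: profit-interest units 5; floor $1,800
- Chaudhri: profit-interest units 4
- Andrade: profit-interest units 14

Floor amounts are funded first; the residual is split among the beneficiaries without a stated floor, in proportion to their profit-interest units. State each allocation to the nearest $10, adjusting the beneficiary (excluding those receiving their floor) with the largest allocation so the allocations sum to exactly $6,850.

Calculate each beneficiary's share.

Minimums first: Kowalski $1,800. Balance $5,050.
Balance split over remaining profit-interest units 18: Chaudhri 1,122.22 → $1,120; Andrade 3,927.78 → $3,930.

Kowalski: $1,800 · Chaudhri: $1,120 · Andrade: $3,930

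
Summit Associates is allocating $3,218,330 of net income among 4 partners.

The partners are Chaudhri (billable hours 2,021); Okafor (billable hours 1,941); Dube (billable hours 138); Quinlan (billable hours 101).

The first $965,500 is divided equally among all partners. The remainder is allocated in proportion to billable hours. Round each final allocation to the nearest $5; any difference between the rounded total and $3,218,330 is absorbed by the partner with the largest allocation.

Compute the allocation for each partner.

First tranche $965,500 split equally: $241,375 each.
Remainder $2,252,830 by billable hours (total 4,201): Chaudhri 1,083,782.30 → $1,083,780; Okafor 1,040,881.46 → $1,040,880; Dube 74,003.94 → $74,005; Quinlan 54,162.30 → $54,160.
Rounding difference +$5 on remainder applied to Chaudhri.
Totals: Chaudhri $241,375 + $1,083,785 = $1,325,160; Okafor $241,375 + $1,040,880 = $1,282,255; Dube $241,375 + $74,005 = $315,380; Quinlan $241,375 + $54,160 = $295,535.

Chaudhri: $1,325,160 | Okafor: $1,282,255 | Dube: $315,380 | Quinlan: $295,535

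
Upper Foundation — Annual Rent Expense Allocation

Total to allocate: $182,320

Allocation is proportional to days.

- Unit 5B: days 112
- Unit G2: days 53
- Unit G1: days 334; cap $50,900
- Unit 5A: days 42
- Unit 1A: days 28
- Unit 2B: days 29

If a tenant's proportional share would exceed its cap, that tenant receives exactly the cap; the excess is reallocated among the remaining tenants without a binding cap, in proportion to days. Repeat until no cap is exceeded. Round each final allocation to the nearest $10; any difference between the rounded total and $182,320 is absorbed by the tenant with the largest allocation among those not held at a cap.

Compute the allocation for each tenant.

Unit 5B: $55,750; Unit G2: $26,380; Unit G1: $50,900; Unit 5A: $20,910; Unit 1A: $13,940; Unit 2B: $14,440

Days total: 598.
Pro-rata shares before constraints: Unit 5B 34,146.89; Unit G2 16,158.80; Unit G1 101,830.90; Unit 5A 12,805.08; Unit 1A 8,536.72; Unit 2B 8,841.61.
Cap binds for Unit G1 ($50,900); residual $131,420 reallocated over remaining days 264.
Remaining shares: Unit 5B 55,753.94 → $55,750; Unit G2 26,383.56 → $26,380; Unit 5A 20,907.73 → $20,910; Unit 1A 13,938.48 → $13,940; Unit 2B 14,436.29 → $14,440.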